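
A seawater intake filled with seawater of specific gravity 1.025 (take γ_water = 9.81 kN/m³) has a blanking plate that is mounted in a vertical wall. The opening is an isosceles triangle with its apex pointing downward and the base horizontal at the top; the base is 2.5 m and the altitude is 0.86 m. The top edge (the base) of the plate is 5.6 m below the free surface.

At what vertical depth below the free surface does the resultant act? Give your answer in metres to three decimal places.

γ = 1.025 × 9.81 = 10.05525 kN/m³.
With the apex down, the centroid sits h/3 = 0.86/3 = 0.286667 m below the base (the top edge), so the centroid depth is h_c = 5.6 + 0.286667 = 5.88667 m.
A = ½ × 2.5 × 0.86 = 1.075 m².
Resultant F = γ·h_c·A = 10.05525 × 5.88667 × 1.075 = 63.6313 kN.
I_c = b·h³/36 = 2.5 × 0.86³/36 = 0.0441706 m⁴.
Centre of pressure: y_p = y_c + I_c/(y_c·A) = 5.88667 + 0.0441706/(5.88667 × 1.075) = 5.88667 + 0.00698 = 5.89365 m along the plane.

h_p = 5.894 m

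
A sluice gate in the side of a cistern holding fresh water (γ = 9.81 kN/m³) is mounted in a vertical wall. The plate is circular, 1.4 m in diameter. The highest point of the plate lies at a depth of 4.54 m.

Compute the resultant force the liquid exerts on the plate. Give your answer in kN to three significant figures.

F ≈ 79.1 kN

γ = 9.81 kN/m³.
The centroid is at the centre, 0.7 m below the top of the plate, so the centroid depth is h_c = 4.54 + 0.7 = 5.24 m.
A = π(0.7)² = 1.53938 m².
Resultant F = γ·h_c·A = 9.81 × 5.24 × 1.53938 = 79.1309 kN.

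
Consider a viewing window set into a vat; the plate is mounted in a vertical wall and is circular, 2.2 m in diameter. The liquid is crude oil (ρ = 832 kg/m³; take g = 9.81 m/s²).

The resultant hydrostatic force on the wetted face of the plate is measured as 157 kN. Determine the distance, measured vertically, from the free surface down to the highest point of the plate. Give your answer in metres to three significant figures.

d_top ≈ 3.96 m

γ = ρg = 832 × 9.81 / 1000 = 8.16192 kN/m³.
A = π(1.1)² = 3.80133 m².
From F = γ·h_c·A, the centroid depth is h_c = 157/(8.16192 × 3.80133) = 5.06025 m.
The centroid is at the centre, 1.1 m below the top of the plate, so the highest point sits at h_top = 5.06025 − 1.1 = 3.96025 m below the surface.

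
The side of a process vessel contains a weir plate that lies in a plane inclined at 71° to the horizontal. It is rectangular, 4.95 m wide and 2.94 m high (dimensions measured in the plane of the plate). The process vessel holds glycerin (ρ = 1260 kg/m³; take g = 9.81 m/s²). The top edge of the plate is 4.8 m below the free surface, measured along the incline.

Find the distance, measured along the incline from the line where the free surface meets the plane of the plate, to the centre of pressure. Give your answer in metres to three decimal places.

y_p = 6.385 m

γ = ρg = 1260 × 9.81 / 1000 = 12.3606 kN/m³.
Let θ = 71° be the plate's angle to the horizontal; measure y along the incline from where the plane meets the free surface. Vertical depth h = y·sinθ with sinθ = 0.945519.
The centroid lies 2.94/2 = 1.47 m below the top edge, so y_c = 4.8 + 1.47 = 6.27 m and h_c = 6.27 × 0.945519 = 5.9284 m.
A = 4.95 × 2.94 = 14.553 m².
Resultant F = γ·h_c·A = 12.3606 × 5.9284 × 14.553 = 1066.42 kN.
I_c = b·h³/12 = 4.95 × 2.94³/12 = 10.4825 m⁴.
Centre of pressure: y_p = y_c + I_c/(y_c·A) = 6.27 + 10.4825/(6.27 × 14.553) = 6.27 + 0.11488 = 6.38488 m along the plane.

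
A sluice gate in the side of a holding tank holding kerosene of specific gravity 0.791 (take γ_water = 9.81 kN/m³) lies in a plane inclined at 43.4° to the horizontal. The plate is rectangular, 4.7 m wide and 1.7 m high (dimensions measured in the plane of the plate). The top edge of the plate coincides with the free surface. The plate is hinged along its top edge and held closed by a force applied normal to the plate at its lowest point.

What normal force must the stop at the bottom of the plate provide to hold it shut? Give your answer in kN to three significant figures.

γ = 0.791 × 9.81 = 7.75971 kN/m³.
Let θ = 43.4° be the plate's angle to the horizontal; measure y along the incline from where the plane meets the free surface. Vertical depth h = y·sinθ with sinθ = 0.687088.
The centroid lies 1.7/2 = 0.85 m below the top edge, so y_c = 0.85 m and h_c = 0.85 × 0.687088 = 0.584025 m.
A = 4.7 × 1.7 = 7.99 m².
Resultant F = γ·h_c·A = 7.75971 × 0.584025 × 7.99 = 36.2096 kN.
I_c = b·h³/12 = 4.7 × 1.7³/12 = 1.92426 m⁴.
Centre of pressure: y_p = y_c + I_c/(y_c·A) = 0.85 + 1.92426/(0.85 × 7.99) = 0.85 + 0.283334 = 1.13333 m along the plane.
The resultant acts 0.85 + 0.283334 = 1.13333 m (along the plate) below the hinge at the top edge, so the moment about the hinge is M = F × 1.13333 = 36.2096 × 1.13333 = 41.0374 kN·m.
A normal force at the bottom, 1.7 m from the hinge, must supply this moment: P = 41.0374/1.7 = 24.1396 kN.

P ≈ 24.1 kN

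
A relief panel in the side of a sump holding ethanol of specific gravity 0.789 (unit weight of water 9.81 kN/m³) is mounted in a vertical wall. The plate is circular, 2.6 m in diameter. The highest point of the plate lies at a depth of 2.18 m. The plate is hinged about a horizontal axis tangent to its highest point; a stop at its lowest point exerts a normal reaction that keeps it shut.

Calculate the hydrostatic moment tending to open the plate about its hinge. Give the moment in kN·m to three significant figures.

γ = 0.789 × 9.81 = 7.74009 kN/m³.
The centroid is at the centre, 1.3 m below the top of the plate, so the centroid depth is h_c = 2.18 + 1.3 = 3.48 m.
A = π(1.3)² = 5.30929 m².
Resultant F = γ·h_c·A = 7.74009 × 3.48 × 5.30929 = 143.008 kN.
I_c = πr⁴/4 = π × 1.3⁴/4 = 2.24318 m⁴.
Centre of pressure: y_p = y_c + I_c/(y_c·A) = 3.48 + 2.24318/(3.48 × 5.30929) = 3.48 + 0.121408 = 3.60141 m along the plane.
The resultant acts 1.3 + 0.121408 = 1.42141 m (along the plate) below the hinge at the top edge, so the moment about the hinge is M = F × 1.42141 = 143.008 × 1.42141 = 203.273 kN·m.

M ≈ 203 kN·m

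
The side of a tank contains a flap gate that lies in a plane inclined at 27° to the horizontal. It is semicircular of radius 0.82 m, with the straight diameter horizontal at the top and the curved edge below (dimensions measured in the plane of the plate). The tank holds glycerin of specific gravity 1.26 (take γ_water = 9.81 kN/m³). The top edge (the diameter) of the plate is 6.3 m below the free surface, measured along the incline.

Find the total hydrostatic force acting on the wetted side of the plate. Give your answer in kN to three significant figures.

γ = 1.26 × 9.81 = 12.3606 kN/m³.
Let θ = 27° be the plate's angle to the horizontal; measure y along the incline from where the plane meets the free surface. Vertical depth h = y·sinθ with sinθ = 0.453990.
The centroid of a semicircle lies 4r/(3π) = 0.348019 m from the diameter, here below the top edge, so y_c = 6.3 + 0.348019 = 6.64802 m and h_c = 6.64802 × 0.453990 = 3.01813 m.
A = πr²/2 = π × 0.82²/2 = 1.0562 m².
Resultant F = γ·h_c·A = 12.3606 × 3.01813 × 1.0562 = 39.4025 kN.

F ≈ 39.4 kN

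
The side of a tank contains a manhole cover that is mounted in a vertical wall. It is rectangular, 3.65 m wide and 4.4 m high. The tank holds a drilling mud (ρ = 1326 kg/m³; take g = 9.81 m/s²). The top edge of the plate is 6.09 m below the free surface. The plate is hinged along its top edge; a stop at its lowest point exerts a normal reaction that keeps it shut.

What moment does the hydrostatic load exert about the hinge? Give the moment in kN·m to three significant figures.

M ≈ 4150 kN·m

γ = ρg = 1326 × 9.81 / 1000 = 13.00806 kN/m³.
The centroid lies 4.4/2 = 2.2 m below the top edge, so the centroid depth is h_c = 6.09 + 2.2 = 8.29 m.
A = 3.65 × 4.4 = 16.06 m².
Resultant F = γ·h_c·A = 13.00806 × 8.29 × 16.06 = 1731.86 kN.
I_c = b·h³/12 = 3.65 × 4.4³/12 = 25.9101 m⁴.
Centre of pressure: y_p = y_c + I_c/(y_c·A) = 8.29 + 25.9101/(8.29 × 16.06) = 8.29 + 0.194612 = 8.48461 m along the plane.
The resultant acts 2.2 + 0.194612 = 2.39461 m (along the plate) below the hinge at the top edge, so the moment about the hinge is M = F × 2.39461 = 1731.86 × 2.39461 = 4147.13 kN·m.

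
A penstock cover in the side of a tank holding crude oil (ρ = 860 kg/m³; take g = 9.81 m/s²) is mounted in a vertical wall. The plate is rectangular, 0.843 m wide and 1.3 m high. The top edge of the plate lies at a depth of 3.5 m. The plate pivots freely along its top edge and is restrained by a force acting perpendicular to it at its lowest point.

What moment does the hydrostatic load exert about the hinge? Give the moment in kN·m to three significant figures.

γ = ρg = 860 × 9.81 / 1000 = 8.4366 kN/m³.
The centroid lies 1.3/2 = 0.65 m below the top edge, so the centroid depth is h_c = 3.5 + 0.65 = 4.15 m.
A = 0.843 × 1.3 = 1.0959 m².
Resultant F = γ·h_c·A = 8.4366 × 4.15 × 1.0959 = 38.3695 kN.
I_c = b·h³/12 = 0.843 × 1.3³/12 = 0.154339 m⁴.
Centre of pressure: y_p = y_c + I_c/(y_c·A) = 4.15 + 0.154339/(4.15 × 1.0959) = 4.15 + 0.0339357 = 4.18394 m along the plane.
The resultant acts 0.65 + 0.0339357 = 0.683936 m (along the plate) below the hinge at the top edge, so the moment about the hinge is M = F × 0.683936 = 38.3695 × 0.683936 = 26.2423 kN·m.

M ≈ 26.2 kN·m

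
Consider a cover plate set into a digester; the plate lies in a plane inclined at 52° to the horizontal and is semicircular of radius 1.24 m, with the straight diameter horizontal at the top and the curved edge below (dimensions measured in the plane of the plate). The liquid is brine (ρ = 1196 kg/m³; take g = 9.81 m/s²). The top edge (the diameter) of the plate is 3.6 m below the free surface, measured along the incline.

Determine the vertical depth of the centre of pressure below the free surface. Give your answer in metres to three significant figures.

h_p = 3.27 m

γ = ρg = 1196 × 9.81 / 1000 = 11.73276 kN/m³.
Let θ = 52° be the plate's angle to the horizontal; measure y along the incline from where the plane meets the free surface. Vertical depth h = y·sinθ with sinθ = 0.788011.
The centroid of a semicircle lies 4r/(3π) = 0.526272 m from the diameter, here below the top edge, so y_c = 3.6 + 0.526272 = 4.12627 m and h_c = 4.12627 × 0.788011 = 3.25155 m.
A = πr²/2 = π × 1.24²/2 = 2.41526 m².
Resultant F = γ·h_c·A = 11.73276 × 3.25155 × 2.41526 = 92.1413 kN.
I_c = (π/8 − 8/(9π))·r⁴ = 0.109757 × 1.24⁴ = 0.259489 m⁴.
Centre of pressure: y_p = y_c + I_c/(y_c·A) = 4.12627 + 0.259489/(4.12627 × 2.41526) = 4.12627 + 0.0260374 = 4.15231 m along the plane.
Vertically, h_p = y_p·sinθ = 4.15231 × 0.788011 = 3.27207 m.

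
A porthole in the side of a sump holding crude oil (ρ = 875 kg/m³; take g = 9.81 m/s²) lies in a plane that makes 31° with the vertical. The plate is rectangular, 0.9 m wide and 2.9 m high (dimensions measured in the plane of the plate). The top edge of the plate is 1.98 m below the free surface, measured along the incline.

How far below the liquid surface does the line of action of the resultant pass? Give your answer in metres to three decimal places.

γ = ρg = 875 × 9.81 / 1000 = 8.58375 kN/m³.
The plate makes 31° with the vertical, i.e. θ = 90° − 31° = 59° to the horizontal. Measuring y along the incline from the free-surface line, vertical depth h = y·sinθ with sinθ = 0.857167.
The centroid lies 2.9/2 = 1.45 m below the top edge, so y_c = 1.98 + 1.45 = 3.43 m and h_c = 3.43 × 0.857167 = 2.94008 m.
A = 0.9 × 2.9 = 2.61 m².
Resultant F = γ·h_c·A = 8.58375 × 2.94008 × 2.61 = 65.8683 kN.
I_c = b·h³/12 = 0.9 × 2.9³/12 = 1.82917 m⁴.
Centre of pressure: y_p = y_c + I_c/(y_c·A) = 3.43 + 1.82917/(3.43 × 2.61) = 3.43 + 0.204324 = 3.63432 m along the plane.
Vertically, h_p = y_p·sinθ = 3.63432 × 0.857167 = 3.11522 m.

h_p = 3.115 m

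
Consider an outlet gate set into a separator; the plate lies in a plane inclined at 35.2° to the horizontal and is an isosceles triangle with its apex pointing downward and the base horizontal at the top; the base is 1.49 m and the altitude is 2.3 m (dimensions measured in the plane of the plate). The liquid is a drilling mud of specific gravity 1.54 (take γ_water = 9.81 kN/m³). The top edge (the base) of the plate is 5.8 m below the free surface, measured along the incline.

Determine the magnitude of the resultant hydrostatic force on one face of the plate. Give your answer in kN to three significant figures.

F ≈ 98.0 kN

γ = 1.54 × 9.81 = 15.1074 kN/m³.
Let θ = 35.2° be the plate's angle to the horizontal; measure y along the incline from where the plane meets the free surface. Vertical depth h = y·sinθ with sinθ = 0.576432.
With the apex down, the centroid sits h/3 = 2.3/3 = 0.766667 m below the base (the top edge), so y_c = 5.8 + 0.766667 = 6.56667 m and h_c = 6.56667 × 0.576432 = 3.78524 m.
A = ½ × 1.49 × 2.3 = 1.7135 m².
Resultant F = γ·h_c·A = 15.1074 × 3.78524 × 1.7135 = 97.9867 kN.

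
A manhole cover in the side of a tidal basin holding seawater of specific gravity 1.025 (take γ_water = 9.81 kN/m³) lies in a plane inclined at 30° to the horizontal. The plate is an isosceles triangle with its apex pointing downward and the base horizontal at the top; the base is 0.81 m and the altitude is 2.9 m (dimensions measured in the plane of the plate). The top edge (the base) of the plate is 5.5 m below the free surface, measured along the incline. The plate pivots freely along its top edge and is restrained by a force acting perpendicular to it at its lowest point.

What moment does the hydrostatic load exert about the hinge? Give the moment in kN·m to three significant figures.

M ≈ 39.7 kN·m

γ = 1.025 × 9.81 = 10.05525 kN/m³.
Let θ = 30° be the plate's angle to the horizontal; measure y along the incline from where the plane meets the free surface. Vertical depth h = y·sinθ with sinθ = 0.500000.
With the apex down, the centroid sits h/3 = 2.9/3 = 0.966667 m below the base (the top edge), so y_c = 5.5 + 0.966667 = 6.46667 m and h_c = 6.46667 × 0.500000 = 3.23333 m.
A = ½ × 0.81 × 2.9 = 1.1745 m².
Resultant F = γ·h_c·A = 10.05525 × 3.23333 × 1.1745 = 38.1853 kN.
I_c = b·h³/36 = 0.81 × 2.9³/36 = 0.548752 m⁴.
Centre of pressure: y_p = y_c + I_c/(y_c·A) = 6.46667 + 0.548752/(6.46667 × 1.1745) = 6.46667 + 0.0722508 = 6.53892 m along the plane.
The resultant acts 0.966667 + 0.0722508 = 1.03892 m (along the plate) below the hinge at the top edge, so the moment about the hinge is M = F × 1.03892 = 38.1853 × 1.03892 = 39.6715 kN·m.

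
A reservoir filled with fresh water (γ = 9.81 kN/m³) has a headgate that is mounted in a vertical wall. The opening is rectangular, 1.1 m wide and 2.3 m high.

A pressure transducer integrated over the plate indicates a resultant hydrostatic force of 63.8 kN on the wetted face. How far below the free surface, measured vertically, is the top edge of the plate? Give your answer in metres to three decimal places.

d_top ≈ 1.421 m

γ = 9.81 kN/m³.
A = 1.1 × 2.3 = 2.53 m².
From F = γ·h_c·A, the centroid depth is h_c = 63.8/(9.81 × 2.53) = 2.57058 m.
The centroid lies 2.3/2 = 1.15 m below the top edge, so the top edge sits at h_top = 2.57058 − 1.15 = 1.42058 m below the surface.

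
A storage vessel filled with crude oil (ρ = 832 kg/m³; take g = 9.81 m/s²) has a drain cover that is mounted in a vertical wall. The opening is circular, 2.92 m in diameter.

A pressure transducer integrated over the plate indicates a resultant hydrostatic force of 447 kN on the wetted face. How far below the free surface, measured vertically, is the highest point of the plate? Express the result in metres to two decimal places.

γ = ρg = 832 × 9.81 / 1000 = 8.16192 kN/m³.
A = π(1.46)² = 6.69662 m².
From F = γ·h_c·A, the centroid depth is h_c = 447/(8.16192 × 6.69662) = 8.17823 m.
The centroid is at the centre, 1.46 m below the top of the plate, so the highest point sits at h_top = 8.17823 − 1.46 = 6.71823 m below the surface.

d_top ≈ 6.72 m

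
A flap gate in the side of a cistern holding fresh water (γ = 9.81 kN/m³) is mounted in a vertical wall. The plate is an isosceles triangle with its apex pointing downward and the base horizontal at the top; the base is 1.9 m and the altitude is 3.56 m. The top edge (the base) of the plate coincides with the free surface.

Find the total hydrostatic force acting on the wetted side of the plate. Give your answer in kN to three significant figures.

F ≈ 39.4 kN

γ = 9.81 kN/m³.
With the apex down, the centroid sits h/3 = 3.56/3 = 1.18667 m below the base (the top edge), so the centroid depth is h_c = 1.18667 m.
A = ½ × 1.9 × 3.56 = 3.382 m².
Resultant F = γ·h_c·A = 9.81 × 1.18667 × 3.382 = 39.3706 kN.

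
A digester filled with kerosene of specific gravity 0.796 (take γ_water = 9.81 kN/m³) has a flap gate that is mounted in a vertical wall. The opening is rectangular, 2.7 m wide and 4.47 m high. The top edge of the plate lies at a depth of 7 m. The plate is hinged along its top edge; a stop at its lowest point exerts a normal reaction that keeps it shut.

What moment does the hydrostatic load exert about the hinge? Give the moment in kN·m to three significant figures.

γ = 0.796 × 9.81 = 7.80876 kN/m³.
The centroid lies 4.47/2 = 2.235 m below the top edge, so the centroid depth is h_c = 7 + 2.235 = 9.235 m.
A = 2.7 × 4.47 = 12.069 m².
Resultant F = γ·h_c·A = 7.80876 × 9.235 × 12.069 = 870.343 kN.
I_c = b·h³/12 = 2.7 × 4.47³/12 = 20.0958 m⁴.
Centre of pressure: y_p = y_c + I_c/(y_c·A) = 9.235 + 20.0958/(9.235 × 12.069) = 9.235 + 0.180301 = 9.4153 m along the plane.
The resultant acts 2.235 + 0.180301 = 2.4153 m (along the plate) below the hinge at the top edge, so the moment about the hinge is M = F × 2.4153 = 870.343 × 2.4153 = 2102.14 kN·m.

M ≈ 2100 kN·m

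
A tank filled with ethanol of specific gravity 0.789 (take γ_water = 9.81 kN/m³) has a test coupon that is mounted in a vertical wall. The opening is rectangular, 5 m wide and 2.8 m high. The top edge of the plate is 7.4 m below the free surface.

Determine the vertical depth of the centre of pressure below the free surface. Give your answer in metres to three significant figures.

h_p = 8.87 m

γ = 0.789 × 9.81 = 7.74009 kN/m³.
The centroid lies 2.8/2 = 1.4 m below the top edge, so the centroid depth is h_c = 7.4 + 1.4 = 8.8 m.
A = 5 × 2.8 = 14 m².
Resultant F = γ·h_c·A = 7.74009 × 8.8 × 14 = 953.579 kN.
I_c = b·h³/12 = 5 × 2.8³/12 = 9.14667 m⁴.
Centre of pressure: y_p = y_c + I_c/(y_c·A) = 8.8 + 9.14667/(8.8 × 14) = 8.8 + 0.0742425 = 8.87424 m along the plane.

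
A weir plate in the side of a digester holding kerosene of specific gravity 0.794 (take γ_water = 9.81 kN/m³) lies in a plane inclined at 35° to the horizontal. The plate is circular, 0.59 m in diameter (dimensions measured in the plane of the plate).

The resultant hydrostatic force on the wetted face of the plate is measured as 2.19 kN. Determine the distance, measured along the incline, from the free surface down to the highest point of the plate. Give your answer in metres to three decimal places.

y_top ≈ 1.498 m

γ = 0.794 × 9.81 = 7.78914 kN/m³.
A = π(0.295)² = 0.273397 m².
From F = γ·h_c·A, the centroid depth is h_c = 2.19/(7.78914 × 0.273397) = 1.0284 m.
Let θ = 35° be the plate's angle to the horizontal; measure y along the incline from where the plane meets the free surface. Vertical depth h = y·sinθ with sinθ = 0.573576.
Along the incline, y_c = h_c/sinθ = 1.0284/0.573576 = 1.79296 m.
The centroid is at the centre, 0.295 m below the top of the plate, so the highest point sits at y_top = 1.79296 − 0.295 = 1.49796 m along the incline.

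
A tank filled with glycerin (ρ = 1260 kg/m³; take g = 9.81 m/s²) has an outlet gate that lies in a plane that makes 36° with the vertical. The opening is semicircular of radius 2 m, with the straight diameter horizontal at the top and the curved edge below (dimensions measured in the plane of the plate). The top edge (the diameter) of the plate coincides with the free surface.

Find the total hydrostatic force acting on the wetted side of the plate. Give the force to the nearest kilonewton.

F ≈ 53 kN

γ = ρg = 1260 × 9.81 / 1000 = 12.3606 kN/m³.
The plate makes 36° with the vertical, i.e. θ = 90° − 36° = 54° to the horizontal. Measuring y along the incline from the free-surface line, vertical depth h = y·sinθ with sinθ = 0.809017.
The centroid of a semicircle lies 4r/(3π) = 0.848826 m from the diameter, here below the top edge, so y_c = 0.848826 m and h_c = 0.848826 × 0.809017 = 0.686715 m.
A = πr²/2 = π × 2²/2 = 6.28319 m².
Resultant F = γ·h_c·A = 12.3606 × 0.686715 × 6.28319 = 53.333 kN.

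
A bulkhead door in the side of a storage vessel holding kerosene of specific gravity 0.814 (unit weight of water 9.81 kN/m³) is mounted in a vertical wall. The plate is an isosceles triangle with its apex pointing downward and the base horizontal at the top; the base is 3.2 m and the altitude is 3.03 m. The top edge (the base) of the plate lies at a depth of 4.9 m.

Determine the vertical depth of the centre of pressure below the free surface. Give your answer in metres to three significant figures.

h_p = 6.00 m

γ = 0.814 × 9.81 = 7.98534 kN/m³.
With the apex down, the centroid sits h/3 = 3.03/3 = 1.01 m below the base (the top edge), so the centroid depth is h_c = 4.9 + 1.01 = 5.91 m.
A = ½ × 3.2 × 3.03 = 4.848 m².
Resultant F = γ·h_c·A = 7.98534 × 5.91 × 4.848 = 228.793 kN.
I_c = b·h³/36 = 3.2 × 3.03³/36 = 2.47272 m⁴.
Centre of pressure: y_p = y_c + I_c/(y_c·A) = 5.91 + 2.47272/(5.91 × 4.848) = 5.91 + 0.0863028 = 5.9963 m along the plane.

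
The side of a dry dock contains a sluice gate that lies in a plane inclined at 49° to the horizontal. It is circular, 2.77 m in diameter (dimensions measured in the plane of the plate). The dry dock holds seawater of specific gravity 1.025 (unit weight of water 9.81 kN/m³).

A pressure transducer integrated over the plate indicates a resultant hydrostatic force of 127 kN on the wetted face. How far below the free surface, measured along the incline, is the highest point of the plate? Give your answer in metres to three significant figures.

y_top ≈ 1.39 m

γ = 1.025 × 9.81 = 10.05525 kN/m³.
A = π(1.385)² = 6.02628 m².
From F = γ·h_c·A, the centroid depth is h_c = 127/(10.05525 × 6.02628) = 2.09586 m.
Let θ = 49° be the plate's angle to the horizontal; measure y along the incline from where the plane meets the free surface. Vertical depth h = y·sinθ with sinθ = 0.754710.
Along the incline, y_c = h_c/sinθ = 2.09586/0.754710 = 2.77704 m.
The centroid is at the centre, 1.385 m below the top of the plate, so the highest point sits at y_top = 2.77704 − 1.385 = 1.39204 m along the incline.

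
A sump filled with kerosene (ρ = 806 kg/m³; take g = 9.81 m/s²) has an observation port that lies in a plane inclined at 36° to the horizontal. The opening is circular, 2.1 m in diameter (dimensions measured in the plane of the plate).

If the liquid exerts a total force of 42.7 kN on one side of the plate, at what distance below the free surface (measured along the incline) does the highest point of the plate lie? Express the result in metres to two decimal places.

y_top ≈ 1.60 m

γ = ρg = 806 × 9.81 / 1000 = 7.90686 kN/m³.
A = π(1.05)² = 3.46361 m².
From F = γ·h_c·A, the centroid depth is h_c = 42.7/(7.90686 × 3.46361) = 1.55917 m.
Let θ = 36° be the plate's angle to the horizontal; measure y along the incline from where the plane meets the free surface. Vertical depth h = y·sinθ with sinθ = 0.587785.
Along the incline, y_c = h_c/sinθ = 1.55917/0.587785 = 2.65262 m.
The centroid is at the centre, 1.05 m below the top of the plate, so the highest point sits at y_top = 2.65262 − 1.05 = 1.60262 m along the incline.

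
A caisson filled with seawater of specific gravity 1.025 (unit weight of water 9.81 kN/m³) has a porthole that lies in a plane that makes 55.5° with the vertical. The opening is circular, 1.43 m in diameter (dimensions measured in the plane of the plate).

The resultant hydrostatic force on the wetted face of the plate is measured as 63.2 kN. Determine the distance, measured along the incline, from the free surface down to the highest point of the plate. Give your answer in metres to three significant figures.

y_top ≈ 6.19 m

γ = 1.025 × 9.81 = 10.05525 kN/m³.
A = π(0.715)² = 1.60606 m².
From F = γ·h_c·A, the centroid depth is h_c = 63.2/(10.05525 × 1.60606) = 3.91347 m.
The plate makes 55.5° with the vertical, i.e. θ = 90° − 55.5° = 34.5° to the horizontal. Measuring y along the incline from the free-surface line, vertical depth h = y·sinθ with sinθ = 0.566406.
Along the incline, y_c = h_c/sinθ = 3.91347/0.566406 = 6.9093 m.
The centroid is at the centre, 0.715 m below the top of the plate, so the highest point sits at y_top = 6.9093 − 0.715 = 6.1943 m along the incline.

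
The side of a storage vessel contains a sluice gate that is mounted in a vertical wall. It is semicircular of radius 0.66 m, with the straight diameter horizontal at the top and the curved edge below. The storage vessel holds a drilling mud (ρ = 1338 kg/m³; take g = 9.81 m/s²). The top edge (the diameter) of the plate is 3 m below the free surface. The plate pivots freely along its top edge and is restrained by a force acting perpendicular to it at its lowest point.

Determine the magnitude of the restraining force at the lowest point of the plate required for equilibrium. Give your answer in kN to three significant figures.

P ≈ 12.9 kN

γ = ρg = 1338 × 9.81 / 1000 = 13.12578 kN/m³.
The centroid of a semicircle lies 4r/(3π) = 0.280113 m from the diameter, here below the top edge, so the centroid depth is h_c = 3 + 0.280113 = 3.28011 m.
A = πr²/2 = π × 0.66²/2 = 0.684239 m².
Resultant F = γ·h_c·A = 13.12578 × 3.28011 × 0.684239 = 29.4592 kN.
I_c = (π/8 − 8/(9π))·r⁴ = 0.109757 × 0.66⁴ = 0.0208261 m⁴.
Centre of pressure: y_p = y_c + I_c/(y_c·A) = 3.28011 + 0.0208261/(3.28011 × 0.684239) = 3.28011 + 0.00927923 = 3.28939 m along the plane.
The resultant acts 0.280113 + 0.00927923 = 0.289392 m (along the plate) below the hinge at the top edge, so the moment about the hinge is M = F × 0.289392 = 29.4592 × 0.289392 = 8.52526 kN·m.
A normal force at the bottom, 0.66 m from the hinge, must supply this moment: P = 8.52526/0.66 = 12.9171 kN.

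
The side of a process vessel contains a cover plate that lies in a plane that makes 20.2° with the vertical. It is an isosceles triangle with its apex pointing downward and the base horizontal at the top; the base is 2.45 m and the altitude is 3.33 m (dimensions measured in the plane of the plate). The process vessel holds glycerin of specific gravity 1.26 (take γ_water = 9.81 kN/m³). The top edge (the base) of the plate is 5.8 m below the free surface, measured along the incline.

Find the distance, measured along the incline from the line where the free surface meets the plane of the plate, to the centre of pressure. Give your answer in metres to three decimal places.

γ = 1.26 × 9.81 = 12.3606 kN/m³.
The plate makes 20.2° with the vertical, i.e. θ = 90° − 20.2° = 69.8° to the horizontal. Measuring y along the incline from the free-surface line, vertical depth h = y·sinθ with sinθ = 0.938493.
With the apex down, the centroid sits h/3 = 3.33/3 = 1.11 m below the base (the top edge), so y_c = 5.8 + 1.11 = 6.91 m and h_c = 6.91 × 0.938493 = 6.48499 m.
A = ½ × 2.45 × 3.33 = 4.07925 m².
Resultant F = γ·h_c·A = 12.3606 × 6.48499 × 4.07925 = 326.986 kN.
I_c = b·h³/36 = 2.45 × 3.33³/36 = 2.51302 m⁴.
Centre of pressure: y_p = y_c + I_c/(y_c·A) = 6.91 + 2.51302/(6.91 × 4.07925) = 6.91 + 0.0891533 = 6.99915 m along the plane.

y_p = 6.999 m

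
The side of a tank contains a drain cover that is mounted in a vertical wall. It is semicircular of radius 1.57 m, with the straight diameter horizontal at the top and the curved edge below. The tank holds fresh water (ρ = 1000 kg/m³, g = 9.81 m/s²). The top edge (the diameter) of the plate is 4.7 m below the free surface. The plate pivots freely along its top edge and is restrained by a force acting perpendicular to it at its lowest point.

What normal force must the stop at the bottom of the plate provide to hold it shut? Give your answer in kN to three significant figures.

γ = ρg = 1000 × 9.81 = 9810 N/m³ = 9.81 kN/m³.
The centroid of a semicircle lies 4r/(3π) = 0.666329 m from the diameter, here below the top edge, so the centroid depth is h_c = 4.7 + 0.666329 = 5.36633 m.
A = πr²/2 = π × 1.57²/2 = 3.87186 m².
Resultant F = γ·h_c·A = 9.81 × 5.36633 × 3.87186 = 203.829 kN.
I_c = (π/8 − 8/(9π))·r⁴ = 0.109757 × 1.57⁴ = 0.666854 m⁴.
Centre of pressure: y_p = y_c + I_c/(y_c·A) = 5.36633 + 0.666854/(5.36633 × 3.87186) = 5.36633 + 0.0320947 = 5.39842 m along the plane.
The resultant acts 0.666329 + 0.0320947 = 0.698424 m (along the plate) below the hinge at the top edge, so the moment about the hinge is M = F × 0.698424 = 203.829 × 0.698424 = 142.359 kN·m.
A normal force at the bottom, 1.57 m from the hinge, must supply this moment: P = 142.359/1.57 = 90.6745 kN.

P ≈ 90.7 kN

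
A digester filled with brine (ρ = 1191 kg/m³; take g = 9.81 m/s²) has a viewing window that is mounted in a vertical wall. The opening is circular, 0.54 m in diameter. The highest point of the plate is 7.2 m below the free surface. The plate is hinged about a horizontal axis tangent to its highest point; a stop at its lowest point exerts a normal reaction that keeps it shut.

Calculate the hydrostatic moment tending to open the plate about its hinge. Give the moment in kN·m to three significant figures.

γ = ρg = 1191 × 9.81 / 1000 = 11.68371 kN/m³.
The centroid is at the centre, 0.27 m below the top of the plate, so the centroid depth is h_c = 7.2 + 0.27 = 7.47 m.
A = π(0.27)² = 0.229022 m².
Resultant F = γ·h_c·A = 11.68371 × 7.47 × 0.229022 = 19.9884 kN.
I_c = πr⁴/4 = π × 0.27⁴/4 = 0.00417393 m⁴.
Centre of pressure: y_p = y_c + I_c/(y_c·A) = 7.47 + 0.00417393/(7.47 × 0.229022) = 7.47 + 0.00243976 = 7.47244 m along the plane.
The resultant acts 0.27 + 0.00243976 = 0.27244 m (along the plate) below the hinge at the top edge, so the moment about the hinge is M = F × 0.27244 = 19.9884 × 0.27244 = 5.44564 kN·m.

M ≈ 5.45 kN·m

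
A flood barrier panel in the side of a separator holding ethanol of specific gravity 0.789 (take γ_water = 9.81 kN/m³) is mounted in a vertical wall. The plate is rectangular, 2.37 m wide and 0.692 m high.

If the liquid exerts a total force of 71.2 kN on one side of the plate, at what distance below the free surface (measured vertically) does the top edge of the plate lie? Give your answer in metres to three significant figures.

γ = 0.789 × 9.81 = 7.74009 kN/m³.
A = 2.37 × 0.692 = 1.64004 m².
From F = γ·h_c·A, the centroid depth is h_c = 71.2/(7.74009 × 1.64004) = 5.60892 m.
The centroid lies 0.692/2 = 0.346 m below the top edge, so the top edge sits at h_top = 5.60892 − 0.346 = 5.26292 m below the surface.

d_top ≈ 5.26 m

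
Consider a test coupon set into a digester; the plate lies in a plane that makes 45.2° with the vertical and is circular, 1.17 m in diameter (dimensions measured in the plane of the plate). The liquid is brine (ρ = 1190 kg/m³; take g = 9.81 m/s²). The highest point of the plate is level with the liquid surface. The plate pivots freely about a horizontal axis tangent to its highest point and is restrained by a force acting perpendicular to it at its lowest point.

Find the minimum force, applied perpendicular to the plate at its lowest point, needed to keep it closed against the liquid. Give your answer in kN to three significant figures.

γ = ρg = 1190 × 9.81 / 1000 = 11.6739 kN/m³.
The plate makes 45.2° with the vertical, i.e. θ = 90° − 45.2° = 44.8° to the horizontal. Measuring y along the incline from the free-surface line, vertical depth h = y·sinθ with sinθ = 0.704634.
The centroid is at the centre, 0.585 m below the top of the plate, so y_c = 0.585 m and h_c = 0.585 × 0.704634 = 0.412211 m.
A = π(0.585)² = 1.07513 m².
Resultant F = γ·h_c·A = 11.6739 × 0.412211 × 1.07513 = 5.17364 kN.
I_c = πr⁴/4 = π × 0.585⁴/4 = 0.0919842 m⁴.
Centre of pressure: y_p = y_c + I_c/(y_c·A) = 0.585 + 0.0919842/(0.585 × 1.07513) = 0.585 + 0.14625 = 0.73125 m along the plane.
The resultant acts 0.585 + 0.14625 = 0.73125 m (along the plate) below the hinge at the top edge, so the moment about the hinge is M = F × 0.73125 = 5.17364 × 0.73125 = 3.78322 kN·m.
A normal force at the bottom, 1.17 m from the hinge, must supply this moment: P = 3.78322/1.17 = 3.23352 kN.

P ≈ 3.23 kN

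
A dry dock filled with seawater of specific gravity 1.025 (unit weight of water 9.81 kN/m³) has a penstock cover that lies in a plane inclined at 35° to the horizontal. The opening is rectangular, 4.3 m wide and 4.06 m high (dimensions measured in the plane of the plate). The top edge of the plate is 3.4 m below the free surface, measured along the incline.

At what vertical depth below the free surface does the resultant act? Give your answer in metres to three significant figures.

γ = 1.025 × 9.81 = 10.05525 kN/m³.
Let θ = 35° be the plate's angle to the horizontal; measure y along the incline from where the plane meets the free surface. Vertical depth h = y·sinθ with sinθ = 0.573576.
The centroid lies 4.06/2 = 2.03 m below the top edge, so y_c = 3.4 + 2.03 = 5.43 m and h_c = 5.43 × 0.573576 = 3.11452 m.
A = 4.3 × 4.06 = 17.458 m².
Resultant F = γ·h_c·A = 10.05525 × 3.11452 × 17.458 = 546.737 kN.
I_c = b·h³/12 = 4.3 × 4.06³/12 = 23.9809 m⁴.
Centre of pressure: y_p = y_c + I_c/(y_c·A) = 5.43 + 23.9809/(5.43 × 17.458) = 5.43 + 0.252971 = 5.68297 m along the plane.
Vertically, h_p = y_p·sinθ = 5.68297 × 0.573576 = 3.25962 m.

h_p = 3.26 m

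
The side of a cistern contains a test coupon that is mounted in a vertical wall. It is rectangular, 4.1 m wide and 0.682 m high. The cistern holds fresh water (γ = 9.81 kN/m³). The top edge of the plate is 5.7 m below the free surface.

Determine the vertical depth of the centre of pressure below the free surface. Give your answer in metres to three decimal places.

γ = 9.81 kN/m³.
The centroid lies 0.682/2 = 0.341 m below the top edge, so the centroid depth is h_c = 5.7 + 0.341 = 6.041 m.
A = 4.1 × 0.682 = 2.7962 m².
Resultant F = γ·h_c·A = 9.81 × 6.041 × 2.7962 = 165.709 kN.
I_c = b·h³/12 = 4.1 × 0.682³/12 = 0.108382 m⁴.
Centre of pressure: y_p = y_c + I_c/(y_c·A) = 6.041 + 0.108382/(6.041 × 2.7962) = 6.041 + 0.00641623 = 6.04742 m along the plane.

h_p = 6.047 m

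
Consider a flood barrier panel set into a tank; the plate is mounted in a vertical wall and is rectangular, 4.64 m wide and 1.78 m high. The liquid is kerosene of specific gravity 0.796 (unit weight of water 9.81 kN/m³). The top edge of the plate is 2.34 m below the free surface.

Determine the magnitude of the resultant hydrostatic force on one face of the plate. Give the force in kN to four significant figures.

γ = 0.796 × 9.81 = 7.80876 kN/m³.
The centroid lies 1.78/2 = 0.89 m below the top edge, so the centroid depth is h_c = 2.34 + 0.89 = 3.23 m.
A = 4.64 × 1.78 = 8.2592 m².
Resultant F = γ·h_c·A = 7.80876 × 3.23 × 8.2592 = 208.316 kN.

F ≈ 208.3 kN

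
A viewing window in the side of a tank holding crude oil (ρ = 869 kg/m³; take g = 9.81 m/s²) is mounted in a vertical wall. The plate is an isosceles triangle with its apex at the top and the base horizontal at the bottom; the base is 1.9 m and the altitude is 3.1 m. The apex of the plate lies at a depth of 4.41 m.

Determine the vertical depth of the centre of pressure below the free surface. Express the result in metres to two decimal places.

γ = ρg = 869 × 9.81 / 1000 = 8.52489 kN/m³.
With the apex up, the centroid sits 2h/3 = 2 × 3.1/3 = 2.06667 m below the apex, so the centroid depth is h_c = 4.41 + 2.06667 = 6.47667 m.
A = ½ × 1.9 × 3.1 = 2.945 m².
Resultant F = γ·h_c·A = 8.52489 × 6.47667 × 2.945 = 162.602 kN.
I_c = b·h³/36 = 1.9 × 3.1³/36 = 1.5723 m⁴.
Centre of pressure: y_p = y_c + I_c/(y_c·A) = 6.47667 + 1.5723/(6.47667 × 2.945) = 6.47667 + 0.0824325 = 6.5591 m along the plane.

h_p = 6.56 m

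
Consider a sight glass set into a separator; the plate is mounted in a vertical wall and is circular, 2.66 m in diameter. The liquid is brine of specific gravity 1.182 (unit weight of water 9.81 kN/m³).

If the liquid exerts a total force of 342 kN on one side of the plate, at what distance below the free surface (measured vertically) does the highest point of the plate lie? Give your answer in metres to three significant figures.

γ = 1.182 × 9.81 = 11.59542 kN/m³.
A = π(1.33)² = 5.55716 m².
From F = γ·h_c·A, the centroid depth is h_c = 342/(11.59542 × 5.55716) = 5.30746 m.
The centroid is at the centre, 1.33 m below the top of the plate, so the highest point sits at h_top = 5.30746 − 1.33 = 3.97746 m below the surface.

d_top ≈ 3.98 m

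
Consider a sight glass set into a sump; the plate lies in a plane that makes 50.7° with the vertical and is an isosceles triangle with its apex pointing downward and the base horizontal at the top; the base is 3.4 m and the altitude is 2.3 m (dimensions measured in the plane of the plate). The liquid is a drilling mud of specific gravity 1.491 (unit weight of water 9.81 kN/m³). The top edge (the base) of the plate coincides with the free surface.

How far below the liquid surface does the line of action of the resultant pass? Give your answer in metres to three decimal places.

γ = 1.491 × 9.81 = 14.62671 kN/m³.
The plate makes 50.7° with the vertical, i.e. θ = 90° − 50.7° = 39.3° to the horizontal. Measuring y along the incline from the free-surface line, vertical depth h = y·sinθ with sinθ = 0.633381.
With the apex down, the centroid sits h/3 = 2.3/3 = 0.766667 m below the base (the top edge), so y_c = 0.766667 m and h_c = 0.766667 × 0.633381 = 0.485592 m.
A = ½ × 3.4 × 2.3 = 3.91 m².
Resultant F = γ·h_c·A = 14.62671 × 0.485592 × 3.91 = 27.7712 kN.
I_c = b·h³/36 = 3.4 × 2.3³/36 = 1.14911 m⁴.
Centre of pressure: y_p = y_c + I_c/(y_c·A) = 0.766667 + 1.14911/(0.766667 × 3.91) = 0.766667 + 0.383335 = 1.15 m along the plane.
Vertically, h_p = y_p·sinθ = 1.15 × 0.633381 = 0.728388 m.

h_p = 0.728 m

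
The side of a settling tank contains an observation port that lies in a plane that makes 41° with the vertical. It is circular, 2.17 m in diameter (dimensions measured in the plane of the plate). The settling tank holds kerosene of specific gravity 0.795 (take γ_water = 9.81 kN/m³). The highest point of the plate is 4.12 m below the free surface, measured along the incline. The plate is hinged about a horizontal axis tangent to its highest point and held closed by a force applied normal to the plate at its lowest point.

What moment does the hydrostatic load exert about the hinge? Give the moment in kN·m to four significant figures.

M ≈ 129.3 kN·m

γ = 0.795 × 9.81 = 7.79895 kN/m³.
The plate makes 41° with the vertical, i.e. θ = 90° − 41° = 49° to the horizontal. Measuring y along the incline from the free-surface line, vertical depth h = y·sinθ with sinθ = 0.754710.
The centroid is at the centre, 1.085 m below the top of the plate, so y_c = 4.12 + 1.085 = 5.205 m and h_c = 5.205 × 0.754710 = 3.92827 m.
A = π(1.085)² = 3.69836 m².
Resultant F = γ·h_c·A = 7.79895 × 3.92827 × 3.69836 = 113.304 kN.
I_c = πr⁴/4 = π × 1.085⁴/4 = 1.08845 m⁴.
Centre of pressure: y_p = y_c + I_c/(y_c·A) = 5.205 + 1.08845/(5.205 × 3.69836) = 5.205 + 0.056543 = 5.26154 m along the plane.
The resultant acts 1.085 + 0.056543 = 1.14154 m (along the plate) below the hinge at the top edge, so the moment about the hinge is M = F × 1.14154 = 113.304 × 1.14154 = 129.341 kN·m.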